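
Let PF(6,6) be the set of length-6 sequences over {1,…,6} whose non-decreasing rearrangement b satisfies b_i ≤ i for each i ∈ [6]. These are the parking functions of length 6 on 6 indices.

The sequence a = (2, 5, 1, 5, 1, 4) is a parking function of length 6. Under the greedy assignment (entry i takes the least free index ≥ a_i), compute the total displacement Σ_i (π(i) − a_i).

3

Σπ = 6·7/2 = 21 (π permutes [6]); Σa = 2+5+1+5+1+4 = 18; disp = 21−18 = 3.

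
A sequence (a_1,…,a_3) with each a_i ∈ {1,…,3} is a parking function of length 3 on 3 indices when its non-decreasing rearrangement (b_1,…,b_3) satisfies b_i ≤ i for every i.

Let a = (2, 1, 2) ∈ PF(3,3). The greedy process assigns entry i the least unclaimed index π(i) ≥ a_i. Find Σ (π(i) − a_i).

1

Σπ(i) = 1+…+3 = 6; Σa = 2+1+2 = 5; disp = 6−5 = 1.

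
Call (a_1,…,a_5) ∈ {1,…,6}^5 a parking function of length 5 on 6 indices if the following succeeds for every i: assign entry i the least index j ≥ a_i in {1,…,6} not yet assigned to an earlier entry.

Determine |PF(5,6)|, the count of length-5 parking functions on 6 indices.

4802

#PF = 2·7^4 = 2·2401 = 4802 [KW]
E.g. (2,1,1,5,4) → sorted (1,1,2,4,5): b_i ≤ 1+i ∀i, a PF.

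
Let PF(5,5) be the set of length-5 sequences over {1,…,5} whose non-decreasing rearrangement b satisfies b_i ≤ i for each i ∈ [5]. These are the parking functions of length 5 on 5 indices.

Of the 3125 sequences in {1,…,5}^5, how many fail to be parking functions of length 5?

|PF| = (5−5+1)·(5+1)^(5−1) = 1×1296 = 1296 (Konheim–Weiss)
Check (5,4,5,5,5) → sorted (4,5,5,5,5): b_1=4>1, not a PF.
So 3125 − 1296 = 1829 fail.

1829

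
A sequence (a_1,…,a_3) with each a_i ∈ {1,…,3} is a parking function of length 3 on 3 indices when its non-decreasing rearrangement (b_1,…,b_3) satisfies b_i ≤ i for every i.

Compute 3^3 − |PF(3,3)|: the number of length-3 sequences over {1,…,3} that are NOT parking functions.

11

|PF| = (3−3+1)·(3+1)^(3−1) = 1 · 16 = 16 [KW]
Check (3,3,3) → sorted (3,3,3): b_1=3>1, not a PF.
So 27 − 16 = 11 fail.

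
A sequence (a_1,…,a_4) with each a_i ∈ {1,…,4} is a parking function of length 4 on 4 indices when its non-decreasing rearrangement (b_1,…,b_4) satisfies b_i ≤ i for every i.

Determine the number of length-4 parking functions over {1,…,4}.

125

|PF| = 1·5^3 = 1·125 = 125
One tuple (3,1,4,1) → sorted (1,1,3,4): b_i ≤ i ∀i, a PF.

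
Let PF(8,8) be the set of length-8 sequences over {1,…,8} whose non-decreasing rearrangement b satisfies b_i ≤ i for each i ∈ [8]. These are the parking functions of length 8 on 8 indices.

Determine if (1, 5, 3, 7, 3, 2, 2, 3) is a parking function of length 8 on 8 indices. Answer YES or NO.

YES

Order a: b = (1, 2, 2, 3, 3, 3, 5, 7).
  b_1=1 ≤ 1
  b_2=2 ≤ 2
  b_3=2 ≤ 3
  b_4=3 ≤ 4
  b_5=3 ≤ 5
  b_6=3 ≤ 6
  b_7=5 ≤ 7
  b_8=7 ≤ 8
All bounds hold ⇒ YES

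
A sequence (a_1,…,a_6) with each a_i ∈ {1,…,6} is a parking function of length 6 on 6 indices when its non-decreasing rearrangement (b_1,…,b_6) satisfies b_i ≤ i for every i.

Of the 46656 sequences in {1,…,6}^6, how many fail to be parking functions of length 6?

#PF = (6−6+1)·(6+1)^(6−1) = 1×16807 = 16807 (Pollak)
Check (5,6,4,5,1,4) → sorted (1,4,4,5,5,6): b_2=4>2, not a PF.
So 46656 − 16807 = 29849 fail.

29849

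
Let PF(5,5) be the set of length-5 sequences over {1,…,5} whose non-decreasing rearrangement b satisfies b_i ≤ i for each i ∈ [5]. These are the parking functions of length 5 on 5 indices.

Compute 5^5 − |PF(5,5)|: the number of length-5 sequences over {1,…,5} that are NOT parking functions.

1829

#PF = (5+1−5)·(5+1)^{5−1} = 1 · 1296 = 1296 (Pollak)
Example (4,3,4,4,5) → sorted (3,4,4,4,5): b_1=3>1, not a PF.
So 3125 − 1296 = 1829 fail.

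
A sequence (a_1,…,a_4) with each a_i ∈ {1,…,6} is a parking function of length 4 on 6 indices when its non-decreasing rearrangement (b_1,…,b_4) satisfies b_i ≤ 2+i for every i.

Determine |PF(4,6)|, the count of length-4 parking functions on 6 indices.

|PF(4,6)| = (6+1−4)·(6+1)^{4−1} = 3 · 343 = 1029 [KW]
One tuple (4,4,2,6) → sorted (2,4,4,6): b_i ≤ 2+i ∀i, a PF.

1029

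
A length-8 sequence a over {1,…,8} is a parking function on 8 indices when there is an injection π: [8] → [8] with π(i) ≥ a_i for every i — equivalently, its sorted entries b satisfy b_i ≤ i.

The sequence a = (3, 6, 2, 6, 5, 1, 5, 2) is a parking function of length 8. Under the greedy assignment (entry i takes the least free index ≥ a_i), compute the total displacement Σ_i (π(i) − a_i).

6

Σπ = 8·9/2 = 36 (π permutes [8]); Σa = 3+6+2+6+5+1+5+2 = 30; disp = 36−30 = 6.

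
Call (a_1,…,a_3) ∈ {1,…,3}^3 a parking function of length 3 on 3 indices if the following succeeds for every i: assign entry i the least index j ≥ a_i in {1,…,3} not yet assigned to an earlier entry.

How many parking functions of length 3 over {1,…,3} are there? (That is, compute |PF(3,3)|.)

#PF = 1·4^2 = 1×16 = 16 [KW]
Example (1,2,2) → sorted (1,2,2): b_i ≤ i ∀i, a PF.

16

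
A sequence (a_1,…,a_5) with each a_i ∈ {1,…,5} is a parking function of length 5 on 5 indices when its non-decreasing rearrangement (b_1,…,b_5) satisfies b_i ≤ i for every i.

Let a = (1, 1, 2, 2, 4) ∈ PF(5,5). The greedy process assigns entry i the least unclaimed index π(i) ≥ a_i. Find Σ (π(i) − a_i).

5

Σπ = 5·6/2 = 15 (π permutes [5]); Σa = 1+1+2+2+4 = 10; disp = 15−10 = 5.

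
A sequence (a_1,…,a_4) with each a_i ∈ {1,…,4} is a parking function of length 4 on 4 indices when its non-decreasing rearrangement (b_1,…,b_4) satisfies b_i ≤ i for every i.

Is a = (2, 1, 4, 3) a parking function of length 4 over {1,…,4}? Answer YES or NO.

YES

Rearranged: b = (1, 2, 3, 4).
  b_1=1 ≤ 1
  b_2=2 ≤ 2
  b_3=3 ≤ 3
  b_4=4 ≤ 4
All bounds hold ⇒ YES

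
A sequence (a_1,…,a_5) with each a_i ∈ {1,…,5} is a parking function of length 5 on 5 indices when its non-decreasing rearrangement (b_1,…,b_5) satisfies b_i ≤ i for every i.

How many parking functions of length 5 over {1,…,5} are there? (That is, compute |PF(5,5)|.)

|PF| = (5−5+1)·(5+1)^(5−1) = 1·1296 = 1296
E.g. (4,5,3,1,1) → sorted (1,1,3,4,5): b_i ≤ i ∀i, a PF.

1296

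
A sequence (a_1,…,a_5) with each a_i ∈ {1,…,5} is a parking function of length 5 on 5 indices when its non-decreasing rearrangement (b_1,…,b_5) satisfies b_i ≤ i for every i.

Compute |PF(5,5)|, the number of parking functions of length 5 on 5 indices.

|PF(5,5)| = 1·6^4 = 1×1296 = 1296 (Konheim–Weiss)
Check (1,4,3,1,3) → sorted (1,1,3,3,4): b_i ≤ i ∀i, a PF.

1296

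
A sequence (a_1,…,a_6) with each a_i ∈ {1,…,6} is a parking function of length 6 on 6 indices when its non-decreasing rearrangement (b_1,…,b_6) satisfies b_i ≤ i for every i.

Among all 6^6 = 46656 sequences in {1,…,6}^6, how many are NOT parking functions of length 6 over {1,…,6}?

29849

Count = (7−6)·7^(6−1) = 1·16807 = 16807 (Konheim–Weiss)
One tuple (5,5,5,4,6,6) → sorted (4,5,5,5,6,6): b_1=4>1, not a PF.
6^6 − 16807 = 46656 − 16807 = 29849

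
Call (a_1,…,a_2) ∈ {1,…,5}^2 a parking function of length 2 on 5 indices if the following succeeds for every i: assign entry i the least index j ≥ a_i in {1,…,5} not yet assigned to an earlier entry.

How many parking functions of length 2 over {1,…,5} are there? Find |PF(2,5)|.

|PF(2,5)| = (6−2)·6^(2−1) = 4×6 = 24 (Pollak)
One tuple (2,1) → sorted (1,2): b_i ≤ 3+i ∀i, a PF.

24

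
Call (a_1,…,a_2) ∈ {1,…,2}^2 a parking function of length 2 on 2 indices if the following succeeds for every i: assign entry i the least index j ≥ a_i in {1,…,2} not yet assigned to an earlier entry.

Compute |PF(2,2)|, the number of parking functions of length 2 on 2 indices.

Count = (2+1−2)·(2+1)^{2−1} = 1×3 = 3 (Konheim–Weiss)
One tuple (1,2) → sorted (1,2): b_i ≤ i ∀i, a PF.

3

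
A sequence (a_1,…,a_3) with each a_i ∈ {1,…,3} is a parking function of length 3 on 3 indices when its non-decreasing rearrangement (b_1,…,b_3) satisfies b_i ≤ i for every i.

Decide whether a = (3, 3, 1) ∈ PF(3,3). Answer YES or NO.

Sorted: b = (1, 3, 3).
  b_1=1 ≤ 1
  b_2=3 > 2
  fails at i=2 ⇒ NO

NO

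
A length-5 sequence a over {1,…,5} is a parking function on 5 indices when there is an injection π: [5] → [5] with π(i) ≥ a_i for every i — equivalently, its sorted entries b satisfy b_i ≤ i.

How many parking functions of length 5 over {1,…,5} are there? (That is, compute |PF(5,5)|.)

1296

Count = (5−5+1)·(5+1)^(5−1) = 1×1296 = 1296 (Konheim–Weiss)
Check (3,1,5,4,2) → sorted (1,2,3,4,5): b_i ≤ i ∀i, a PF.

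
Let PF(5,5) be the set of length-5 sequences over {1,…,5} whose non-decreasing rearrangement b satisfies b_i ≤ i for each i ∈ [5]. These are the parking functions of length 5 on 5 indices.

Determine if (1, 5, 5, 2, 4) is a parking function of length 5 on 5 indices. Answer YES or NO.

Sorted: b = (1, 2, 4, 5, 5).
  b_1=1 ≤ 1
  b_2=2 ≤ 2
  b_3=4 > 3
  fails at i=3 ⇒ NO

NO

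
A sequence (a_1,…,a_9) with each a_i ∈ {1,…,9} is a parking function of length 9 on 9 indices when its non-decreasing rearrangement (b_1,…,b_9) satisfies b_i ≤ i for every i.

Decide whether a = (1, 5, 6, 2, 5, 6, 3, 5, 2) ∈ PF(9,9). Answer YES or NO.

Rearranged: b = (1, 2, 2, 3, 5, 5, 5, 6, 6).
  b_1=1 ≤ 1
  b_2=2 ≤ 2
  b_3=2 ≤ 3
  b_4=3 ≤ 4
  b_5=5 ≤ 5
  b_6=5 ≤ 6
  b_7=5 ≤ 7
  b_8=6 ≤ 8
  b_9=6 ≤ 9
All bounds hold ⇒ YES

YES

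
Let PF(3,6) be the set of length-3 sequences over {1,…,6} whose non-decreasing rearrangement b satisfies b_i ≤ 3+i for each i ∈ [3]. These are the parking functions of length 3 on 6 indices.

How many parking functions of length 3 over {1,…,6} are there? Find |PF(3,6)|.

196

|PF| = (7−3)·7^(3−1) = 4×49 = 196 (Konheim–Weiss)
Example (2,6,5) → sorted (2,5,6): b_i ≤ 3+i ∀i, a PF.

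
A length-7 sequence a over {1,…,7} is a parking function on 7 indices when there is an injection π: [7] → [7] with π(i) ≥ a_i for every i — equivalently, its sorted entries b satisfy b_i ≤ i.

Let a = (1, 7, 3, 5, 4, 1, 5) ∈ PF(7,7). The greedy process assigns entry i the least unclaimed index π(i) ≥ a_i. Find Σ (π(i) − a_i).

2

Σπ = 28 ({1..7} each once); Σa = 1+7+3+5+4+1+5 = 26; disp = 28−26 = 2.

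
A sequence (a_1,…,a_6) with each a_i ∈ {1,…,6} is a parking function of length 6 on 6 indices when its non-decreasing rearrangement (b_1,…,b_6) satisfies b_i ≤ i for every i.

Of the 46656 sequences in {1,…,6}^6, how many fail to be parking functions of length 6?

#PF = (7−6)·7^(6−1) = 1·16807 = 16807 (Pollak)
Check (5,1,4,6,6,4) → sorted (1,4,4,5,6,6): b_2=4>2, not a PF.
Total 46656; non-PF = 46656−16807 = 29849

29849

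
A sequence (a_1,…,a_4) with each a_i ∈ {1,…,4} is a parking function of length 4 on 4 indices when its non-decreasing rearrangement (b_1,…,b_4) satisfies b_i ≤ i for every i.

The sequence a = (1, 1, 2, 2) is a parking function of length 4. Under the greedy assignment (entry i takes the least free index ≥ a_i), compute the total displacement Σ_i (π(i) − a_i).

Σπ = 10 ({1..4} each once); Σa = 1+1+2+2 = 6; disp = 10−6 = 4.

4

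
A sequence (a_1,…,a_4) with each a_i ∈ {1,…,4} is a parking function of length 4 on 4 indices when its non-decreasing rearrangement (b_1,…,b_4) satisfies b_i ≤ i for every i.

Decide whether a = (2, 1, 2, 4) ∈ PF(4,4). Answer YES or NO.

YES

Order a: b = (1, 2, 2, 4).
  b_1=1 ≤ 1
  b_2=2 ≤ 2
  b_3=2 ≤ 3
  b_4=4 ≤ 4
All bounds hold ⇒ YES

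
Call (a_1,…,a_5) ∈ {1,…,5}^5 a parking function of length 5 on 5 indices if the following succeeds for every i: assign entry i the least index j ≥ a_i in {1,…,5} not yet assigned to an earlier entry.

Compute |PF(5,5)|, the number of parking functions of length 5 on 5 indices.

Count = (5−5+1)·(5+1)^(5−1) = 1 · 1296 = 1296 (Pollak)
One tuple (3,4,2,3,1) → sorted (1,2,3,3,4): b_i ≤ i ∀i, a PF.

1296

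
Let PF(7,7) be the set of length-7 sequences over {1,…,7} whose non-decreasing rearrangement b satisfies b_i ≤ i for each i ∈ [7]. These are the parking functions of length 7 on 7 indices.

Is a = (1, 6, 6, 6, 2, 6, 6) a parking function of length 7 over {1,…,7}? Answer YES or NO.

NO

Rearranged: b = (1, 2, 6, 6, 6, 6, 6).
  b_1=1 ≤ 1
  b_2=2 ≤ 2
  b_3=6 > 3
  fails at i=3 ⇒ NO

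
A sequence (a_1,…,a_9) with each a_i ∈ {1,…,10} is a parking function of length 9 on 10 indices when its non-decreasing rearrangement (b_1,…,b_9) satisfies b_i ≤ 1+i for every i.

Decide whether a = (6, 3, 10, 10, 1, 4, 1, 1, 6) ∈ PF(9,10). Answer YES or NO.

Rearranged: b = (1, 1, 1, 3, 4, 6, 6, 10, 10).
  b_1=1 ≤ 2
  b_2=1 ≤ 3
  b_3=1 ≤ 4
  b_4=3 ≤ 5
  b_5=4 ≤ 6
  b_6=6 ≤ 7
  b_7=6 ≤ 8
  b_8=10 > 9
  fails at i=8 ⇒ NO

NO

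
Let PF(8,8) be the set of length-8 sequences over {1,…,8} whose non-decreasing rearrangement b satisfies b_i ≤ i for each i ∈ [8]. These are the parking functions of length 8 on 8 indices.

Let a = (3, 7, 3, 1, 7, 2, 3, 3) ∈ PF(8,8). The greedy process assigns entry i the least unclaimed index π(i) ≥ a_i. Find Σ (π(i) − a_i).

7

Σπ = 36 ({1..8} each once); Σa = 3+7+3+1+7+2+3+3 = 29; disp = 36−29 = 7.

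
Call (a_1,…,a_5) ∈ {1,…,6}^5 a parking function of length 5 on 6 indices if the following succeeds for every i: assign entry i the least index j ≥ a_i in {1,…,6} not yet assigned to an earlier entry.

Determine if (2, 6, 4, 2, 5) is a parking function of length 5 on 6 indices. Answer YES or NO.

YES

Rearranged: b = (2, 2, 4, 5, 6).
  b_1=2 ≤ 2
  b_2=2 ≤ 3
  b_3=4 ≤ 4
  b_4=5 ≤ 5
  b_5=6 ≤ 6
All bounds hold ⇒ YES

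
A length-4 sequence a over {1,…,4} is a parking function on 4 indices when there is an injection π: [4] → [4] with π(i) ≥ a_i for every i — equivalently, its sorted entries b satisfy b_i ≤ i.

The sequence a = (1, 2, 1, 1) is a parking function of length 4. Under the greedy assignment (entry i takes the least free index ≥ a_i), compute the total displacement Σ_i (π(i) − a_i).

Σπ = 4·5/2 = 10 (π permutes [4]); Σa = 1+2+1+1 = 5; disp = 10−5 = 5.

5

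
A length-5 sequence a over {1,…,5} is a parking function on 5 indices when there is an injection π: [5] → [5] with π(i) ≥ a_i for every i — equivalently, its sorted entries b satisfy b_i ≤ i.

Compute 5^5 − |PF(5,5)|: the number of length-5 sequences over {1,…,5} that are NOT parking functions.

Count = 1·6^4 = 1·1296 = 1296
E.g. (4,4,4,4,5) → sorted (4,4,4,4,5): b_1=4>1, not a PF.
5^5 − 1296 = 3125 − 1296 = 1829

1829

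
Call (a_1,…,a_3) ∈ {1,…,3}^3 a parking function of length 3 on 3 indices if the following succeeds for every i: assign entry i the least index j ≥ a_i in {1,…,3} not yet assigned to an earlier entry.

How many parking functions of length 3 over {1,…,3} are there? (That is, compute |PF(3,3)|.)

16

Count = 1·4^2 = 1 · 16 = 16
Example (1,2,1) → sorted (1,1,2): b_i ≤ i ∀i, a PF.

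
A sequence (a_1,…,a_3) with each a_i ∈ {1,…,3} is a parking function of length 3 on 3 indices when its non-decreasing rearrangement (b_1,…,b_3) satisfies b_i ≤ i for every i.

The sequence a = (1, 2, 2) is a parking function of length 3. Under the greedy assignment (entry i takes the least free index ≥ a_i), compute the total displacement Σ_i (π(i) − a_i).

1

Σπ = 6 ({1..3} each once); Σa = 1+2+2 = 5; disp = 6−5 = 1.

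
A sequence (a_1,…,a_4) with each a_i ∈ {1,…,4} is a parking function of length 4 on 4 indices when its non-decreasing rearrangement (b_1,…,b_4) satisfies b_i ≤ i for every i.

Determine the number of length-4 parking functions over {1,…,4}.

Count = 1·5^3 = 1 · 125 = 125
One tuple (1,2,1,4) → sorted (1,1,2,4): b_i ≤ i ∀i, a PF.

125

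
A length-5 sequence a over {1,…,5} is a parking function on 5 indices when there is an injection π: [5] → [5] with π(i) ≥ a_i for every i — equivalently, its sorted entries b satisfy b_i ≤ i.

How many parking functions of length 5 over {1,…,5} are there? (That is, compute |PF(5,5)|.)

Count = (5+1−5)·(5+1)^{5−1} = 1·1296 = 1296
Example (1,1,1,2,5) → sorted (1,1,1,2,5): b_i ≤ i ∀i, a PF.

1296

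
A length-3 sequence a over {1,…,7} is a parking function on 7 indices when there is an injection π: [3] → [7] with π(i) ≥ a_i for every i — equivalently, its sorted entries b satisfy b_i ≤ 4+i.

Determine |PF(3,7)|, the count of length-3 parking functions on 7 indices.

#PF = (7−3+1)·(7+1)^(3−1) = 5 · 64 = 320 (Pollak)
E.g. (1,2,5) → sorted (1,2,5): b_i ≤ 4+i ∀i, a PF.

320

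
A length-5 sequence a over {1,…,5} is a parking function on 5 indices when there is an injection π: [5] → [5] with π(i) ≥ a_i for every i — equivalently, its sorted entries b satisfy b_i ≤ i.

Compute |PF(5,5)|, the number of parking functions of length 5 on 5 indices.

1296

#PF = 1·6^4 = 1×1296 = 1296
One tuple (2,1,1,2,5) → sorted (1,1,2,2,5): b_i ≤ i ∀i, a PF.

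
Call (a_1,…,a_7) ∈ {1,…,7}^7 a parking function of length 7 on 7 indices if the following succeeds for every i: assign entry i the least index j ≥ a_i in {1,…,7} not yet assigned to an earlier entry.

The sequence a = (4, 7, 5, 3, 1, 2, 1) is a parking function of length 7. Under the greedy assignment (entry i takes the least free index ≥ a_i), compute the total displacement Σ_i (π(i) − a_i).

Σπ = 7·8/2 = 28 (π permutes [7]); Σa = 4+7+5+3+1+2+1 = 23; disp = 28−23 = 5.

5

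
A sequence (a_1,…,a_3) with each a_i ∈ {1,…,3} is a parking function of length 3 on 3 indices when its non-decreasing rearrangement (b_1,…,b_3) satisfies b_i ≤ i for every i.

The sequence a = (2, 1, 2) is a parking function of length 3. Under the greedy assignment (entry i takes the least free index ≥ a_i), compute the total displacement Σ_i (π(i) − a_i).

1

Σπ(i) = 1+…+3 = 6; Σa = 2+1+2 = 5; disp = 6−5 = 1.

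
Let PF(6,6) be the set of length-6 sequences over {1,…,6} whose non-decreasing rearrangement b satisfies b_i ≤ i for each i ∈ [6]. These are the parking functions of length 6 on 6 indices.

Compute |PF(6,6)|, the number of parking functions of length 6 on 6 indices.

|PF| = 1·7^5 = 1 · 16807 = 16807 [KW]
E.g. (5,4,2,2,1,4) → sorted (1,2,2,4,4,5): b_i ≤ i ∀i, a PF.

16807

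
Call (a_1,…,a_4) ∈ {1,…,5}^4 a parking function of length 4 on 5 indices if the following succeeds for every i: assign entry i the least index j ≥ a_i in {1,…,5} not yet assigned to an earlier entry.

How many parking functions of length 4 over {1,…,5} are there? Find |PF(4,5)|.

432

Count = 2·6^3 = 2 · 216 = 432
Check (3,2,2,1) → sorted (1,2,2,3): b_i ≤ 1+i ∀i, a PF.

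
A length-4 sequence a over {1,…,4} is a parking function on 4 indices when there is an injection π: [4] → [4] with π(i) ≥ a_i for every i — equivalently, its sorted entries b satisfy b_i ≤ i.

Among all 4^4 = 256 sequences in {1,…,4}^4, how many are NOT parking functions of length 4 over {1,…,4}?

131

|PF| = (4+1−4)·(4+1)^{4−1} = 1 · 125 = 125 (Pollak)
Check (3,4,4,3) → sorted (3,3,4,4): b_1=3>1, not a PF.
Total 256; non-PF = 256−125 = 131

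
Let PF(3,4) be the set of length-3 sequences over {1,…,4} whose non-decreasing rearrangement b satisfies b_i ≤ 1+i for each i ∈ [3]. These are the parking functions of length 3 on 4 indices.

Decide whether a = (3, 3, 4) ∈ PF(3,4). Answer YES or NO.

NO

Sorted: b = (3, 3, 4).
  b_1=3 > 2
  fails at i=1 ⇒ NO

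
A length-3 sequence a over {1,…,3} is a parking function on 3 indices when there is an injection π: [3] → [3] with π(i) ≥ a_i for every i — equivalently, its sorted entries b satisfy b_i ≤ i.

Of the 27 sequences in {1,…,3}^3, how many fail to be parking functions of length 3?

11

#PF = 1·4^2 = 1×16 = 16 [KW]
One tuple (3,3,3) → sorted (3,3,3): b_1=3>1, not a PF.
So 27 − 16 = 11 fail.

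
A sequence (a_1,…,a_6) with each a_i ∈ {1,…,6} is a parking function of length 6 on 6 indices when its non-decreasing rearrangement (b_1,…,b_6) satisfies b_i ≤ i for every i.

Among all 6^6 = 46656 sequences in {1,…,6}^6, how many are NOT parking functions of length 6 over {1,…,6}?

29849

|PF(6,6)| = (7−6)·7^(6−1) = 1·16807 = 16807
Example (5,3,6,4,3,4) → sorted (3,3,4,4,5,6): b_1=3>1, not a PF.
Total 46656; non-PF = 46656−16807 = 29849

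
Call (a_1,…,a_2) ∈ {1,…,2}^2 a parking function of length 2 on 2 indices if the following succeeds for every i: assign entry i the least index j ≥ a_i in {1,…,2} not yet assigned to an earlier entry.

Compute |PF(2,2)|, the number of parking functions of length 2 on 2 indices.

3

Count = (2−2+1)·(2+1)^(2−1) = 1·3 = 3 [KW]
Check (2,1) → sorted (1,2): b_i ≤ i ∀i, a PF.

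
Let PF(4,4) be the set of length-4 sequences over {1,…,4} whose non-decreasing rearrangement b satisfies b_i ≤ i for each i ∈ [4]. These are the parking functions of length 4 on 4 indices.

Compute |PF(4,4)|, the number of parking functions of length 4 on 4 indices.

Count = (5−4)·5^(4−1) = 1·125 = 125 (Pollak)
Check (3,2,3,1) → sorted (1,2,3,3): b_i ≤ i ∀i, a PF.

125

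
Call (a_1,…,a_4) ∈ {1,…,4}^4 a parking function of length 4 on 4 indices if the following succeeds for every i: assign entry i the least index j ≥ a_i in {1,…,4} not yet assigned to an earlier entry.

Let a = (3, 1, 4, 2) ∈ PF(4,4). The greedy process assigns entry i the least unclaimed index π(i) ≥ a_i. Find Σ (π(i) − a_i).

Σπ = 10 ({1..4} each once); Σa = 3+1+4+2 = 10; disp = 10−10 = 0.

0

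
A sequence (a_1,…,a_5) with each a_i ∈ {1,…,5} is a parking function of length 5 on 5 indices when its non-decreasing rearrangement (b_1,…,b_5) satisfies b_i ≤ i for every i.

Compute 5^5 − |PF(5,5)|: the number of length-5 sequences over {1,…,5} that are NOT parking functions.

1829

Count = (5+1−5)·(5+1)^{5−1} = 1 · 1296 = 1296 (Pollak)
Example (3,5,4,4,3) → sorted (3,3,4,4,5): b_1=3>1, not a PF.
5^5 − 1296 = 3125 − 1296 = 1829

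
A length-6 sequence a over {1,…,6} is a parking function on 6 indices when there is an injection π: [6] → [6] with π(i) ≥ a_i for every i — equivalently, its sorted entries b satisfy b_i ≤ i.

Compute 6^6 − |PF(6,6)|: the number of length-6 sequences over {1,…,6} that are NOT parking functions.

|PF| = (7−6)·7^(6−1) = 1 · 16807 = 16807 (Pollak)
Check (4,4,3,3,6,6) → sorted (3,3,4,4,6,6): b_1=3>1, not a PF.
So 46656 − 16807 = 29849 fail.

29849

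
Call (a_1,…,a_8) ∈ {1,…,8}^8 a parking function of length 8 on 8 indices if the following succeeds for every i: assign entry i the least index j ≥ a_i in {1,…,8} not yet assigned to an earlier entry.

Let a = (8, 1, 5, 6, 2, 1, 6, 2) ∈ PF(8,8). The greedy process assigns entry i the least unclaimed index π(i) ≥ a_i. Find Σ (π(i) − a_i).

Σπ = 36 ({1..8} each once); Σa = 8+1+5+6+2+1+6+2 = 31; disp = 36−31 = 5.

5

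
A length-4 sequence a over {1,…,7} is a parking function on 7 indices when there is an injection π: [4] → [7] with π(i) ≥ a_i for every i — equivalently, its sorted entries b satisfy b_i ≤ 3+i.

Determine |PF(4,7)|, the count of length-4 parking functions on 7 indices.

#PF = 4·8^3 = 4×512 = 2048 [KW]
One tuple (1,7,5,4) → sorted (1,4,5,7): b_i ≤ 3+i ∀i, a PF.

2048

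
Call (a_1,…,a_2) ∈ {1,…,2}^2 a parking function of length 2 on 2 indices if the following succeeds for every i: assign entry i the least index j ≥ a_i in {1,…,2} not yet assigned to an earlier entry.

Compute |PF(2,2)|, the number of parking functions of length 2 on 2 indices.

|PF| = (2−2+1)·(2+1)^(2−1) = 1·3 = 3 (Pollak)
Check (2,1) → sorted (1,2): b_i ≤ i ∀i, a PF.

3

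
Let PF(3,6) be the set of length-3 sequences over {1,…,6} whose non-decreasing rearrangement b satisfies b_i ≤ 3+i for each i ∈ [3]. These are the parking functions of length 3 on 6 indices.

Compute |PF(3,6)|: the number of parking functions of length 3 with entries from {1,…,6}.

Count = (6+1−3)·(6+1)^{3−1} = 4·49 = 196
One tuple (5,5,4) → sorted (4,5,5): b_i ≤ 3+i ∀i, a PF.

196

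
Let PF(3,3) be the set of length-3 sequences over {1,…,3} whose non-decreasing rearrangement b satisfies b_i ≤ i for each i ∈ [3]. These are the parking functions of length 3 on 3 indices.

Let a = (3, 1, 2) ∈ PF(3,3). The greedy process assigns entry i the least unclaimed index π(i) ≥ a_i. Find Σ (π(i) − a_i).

0

Σπ(i) = 1+…+3 = 6; Σa = 3+1+2 = 6; disp = 6−6 = 0.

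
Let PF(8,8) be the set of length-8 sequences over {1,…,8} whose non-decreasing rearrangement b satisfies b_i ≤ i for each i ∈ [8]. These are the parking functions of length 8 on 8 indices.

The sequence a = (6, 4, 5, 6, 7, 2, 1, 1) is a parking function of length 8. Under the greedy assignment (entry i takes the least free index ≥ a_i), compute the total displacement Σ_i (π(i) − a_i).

Σπ(i) = 1+…+8 = 36; Σa = 6+4+5+6+7+2+1+1 = 32; disp = 36−32 = 4.

4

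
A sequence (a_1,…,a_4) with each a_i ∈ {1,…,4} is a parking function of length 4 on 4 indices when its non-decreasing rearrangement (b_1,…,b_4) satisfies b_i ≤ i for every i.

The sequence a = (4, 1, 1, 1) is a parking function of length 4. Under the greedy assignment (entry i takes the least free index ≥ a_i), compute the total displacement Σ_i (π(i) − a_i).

Σπ = 10 ({1..4} each once); Σa = 4+1+1+1 = 7; disp = 10−7 = 3.

3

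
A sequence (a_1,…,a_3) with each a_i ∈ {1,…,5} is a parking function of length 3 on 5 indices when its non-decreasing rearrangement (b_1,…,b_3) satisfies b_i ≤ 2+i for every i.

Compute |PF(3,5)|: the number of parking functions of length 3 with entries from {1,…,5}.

Count = (6−3)·6^(3−1) = 3 · 36 = 108 [KW]
E.g. (3,3,4) → sorted (3,3,4): b_i ≤ 2+i ∀i, a PF.

108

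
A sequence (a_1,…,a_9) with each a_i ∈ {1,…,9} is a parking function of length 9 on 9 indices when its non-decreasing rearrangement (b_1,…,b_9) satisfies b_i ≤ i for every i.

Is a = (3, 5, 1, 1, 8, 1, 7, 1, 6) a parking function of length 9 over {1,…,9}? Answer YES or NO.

Rearranged: b = (1, 1, 1, 1, 3, 5, 6, 7, 8).
  b_1=1 ≤ 1
  b_2=1 ≤ 2
  b_3=1 ≤ 3
  b_4=1 ≤ 4
  b_5=3 ≤ 5
  b_6=5 ≤ 6
  b_7=6 ≤ 7
  b_8=7 ≤ 8
  b_9=8 ≤ 9
All bounds hold ⇒ YES

YES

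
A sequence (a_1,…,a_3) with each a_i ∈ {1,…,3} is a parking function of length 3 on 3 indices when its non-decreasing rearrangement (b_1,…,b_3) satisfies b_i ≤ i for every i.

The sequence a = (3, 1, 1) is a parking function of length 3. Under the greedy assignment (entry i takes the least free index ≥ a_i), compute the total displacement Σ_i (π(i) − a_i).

Σπ = 3·4/2 = 6 (π permutes [3]); Σa = 3+1+1 = 5; disp = 6−5 = 1.

1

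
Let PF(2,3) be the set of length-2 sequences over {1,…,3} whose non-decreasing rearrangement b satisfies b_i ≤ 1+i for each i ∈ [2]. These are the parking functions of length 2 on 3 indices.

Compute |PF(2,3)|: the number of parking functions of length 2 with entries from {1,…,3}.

#PF = 2·4^1 = 2·4 = 8 (Konheim–Weiss)
E.g. (3,2) → sorted (2,3): b_i ≤ 1+i ∀i, a PF.

8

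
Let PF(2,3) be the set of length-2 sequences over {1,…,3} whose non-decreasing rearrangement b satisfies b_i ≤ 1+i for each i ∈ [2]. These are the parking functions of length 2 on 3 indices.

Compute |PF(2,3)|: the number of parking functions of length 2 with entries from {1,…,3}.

#PF = 2·4^1 = 2 · 4 = 8
E.g. (2,2) → sorted (2,2): b_i ≤ 1+i ∀i, a PF.

8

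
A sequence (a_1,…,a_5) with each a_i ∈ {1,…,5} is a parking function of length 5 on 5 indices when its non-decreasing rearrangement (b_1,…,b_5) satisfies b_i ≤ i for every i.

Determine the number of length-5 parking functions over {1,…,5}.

#PF = (6−5)·6^(5−1) = 1×1296 = 1296 (Pollak)
E.g. (2,4,1,4,1) → sorted (1,1,2,4,4): b_i ≤ i ∀i, a PF.

1296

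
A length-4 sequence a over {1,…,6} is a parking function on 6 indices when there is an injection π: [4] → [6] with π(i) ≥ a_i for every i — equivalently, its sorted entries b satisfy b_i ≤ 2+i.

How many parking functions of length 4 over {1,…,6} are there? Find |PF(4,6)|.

1029

|PF| = 3·7^3 = 3 · 343 = 1029 [KW]
Example (5,1,4,1) → sorted (1,1,4,5): b_i ≤ 2+i ∀i, a PF.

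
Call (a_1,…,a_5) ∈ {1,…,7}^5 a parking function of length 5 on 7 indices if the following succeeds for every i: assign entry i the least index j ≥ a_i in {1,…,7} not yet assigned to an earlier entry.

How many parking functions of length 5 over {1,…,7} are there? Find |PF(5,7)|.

#PF = 3·8^4 = 3 · 4096 = 12288
Example (2,6,3,7,4) → sorted (2,3,4,6,7): b_i ≤ 2+i ∀i, a PF.

12288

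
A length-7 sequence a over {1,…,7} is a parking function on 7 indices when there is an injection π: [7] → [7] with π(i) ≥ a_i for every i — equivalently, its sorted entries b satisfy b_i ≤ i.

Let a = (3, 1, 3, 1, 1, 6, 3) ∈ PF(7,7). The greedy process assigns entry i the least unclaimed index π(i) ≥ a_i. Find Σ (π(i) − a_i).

Σπ = 7·8/2 = 28 (π permutes [7]); Σa = 3+1+3+1+1+6+3 = 18; disp = 28−18 = 10.

10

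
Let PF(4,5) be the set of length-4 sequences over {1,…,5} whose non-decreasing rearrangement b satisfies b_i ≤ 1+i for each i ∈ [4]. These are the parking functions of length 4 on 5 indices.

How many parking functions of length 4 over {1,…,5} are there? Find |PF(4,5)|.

#PF = (5+1−4)·(5+1)^{4−1} = 2·216 = 432
One tuple (1,2,1,3) → sorted (1,1,2,3): b_i ≤ 1+i ∀i, a PF.

432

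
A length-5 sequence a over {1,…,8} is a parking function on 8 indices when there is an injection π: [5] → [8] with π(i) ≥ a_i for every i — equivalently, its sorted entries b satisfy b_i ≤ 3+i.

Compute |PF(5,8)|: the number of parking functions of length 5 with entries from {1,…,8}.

26244

Count = (9−5)·9^(5−1) = 4×6561 = 26244 (Konheim–Weiss)
E.g. (3,2,2,6,1) → sorted (1,2,2,3,6): b_i ≤ 3+i ∀i, a PF.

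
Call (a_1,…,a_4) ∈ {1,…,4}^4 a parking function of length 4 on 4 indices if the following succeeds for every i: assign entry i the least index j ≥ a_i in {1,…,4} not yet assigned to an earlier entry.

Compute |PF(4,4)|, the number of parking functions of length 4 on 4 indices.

#PF = 1·5^3 = 1 · 125 = 125
E.g. (2,1,2,1) → sorted (1,1,2,2): b_i ≤ i ∀i, a PF.

125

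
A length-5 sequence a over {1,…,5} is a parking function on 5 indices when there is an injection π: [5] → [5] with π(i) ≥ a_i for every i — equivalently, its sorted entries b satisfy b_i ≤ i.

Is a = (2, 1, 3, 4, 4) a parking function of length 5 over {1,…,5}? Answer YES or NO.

YES

Order a: b = (1, 2, 3, 4, 4).
  b_1=1 ≤ 1
  b_2=2 ≤ 2
  b_3=3 ≤ 3
  b_4=4 ≤ 4
  b_5=4 ≤ 5
All bounds hold ⇒ YES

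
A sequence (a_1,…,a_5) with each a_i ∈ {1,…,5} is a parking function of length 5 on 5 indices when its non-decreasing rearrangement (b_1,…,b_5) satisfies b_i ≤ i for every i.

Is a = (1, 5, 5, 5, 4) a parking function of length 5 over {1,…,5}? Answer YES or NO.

NO

Rearranged: b = (1, 4, 5, 5, 5).
  b_1=1 ≤ 1
  b_2=4 > 2
  fails at i=2 ⇒ NO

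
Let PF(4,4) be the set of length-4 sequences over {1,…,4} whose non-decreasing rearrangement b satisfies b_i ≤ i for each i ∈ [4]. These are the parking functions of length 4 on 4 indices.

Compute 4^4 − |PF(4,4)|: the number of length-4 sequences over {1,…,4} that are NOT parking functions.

131

#PF = (4+1−4)·(4+1)^{4−1} = 1×125 = 125 [KW]
E.g. (4,1,4,4) → sorted (1,4,4,4): b_2=4>2, not a PF.
Total 256; non-PF = 256−125 = 131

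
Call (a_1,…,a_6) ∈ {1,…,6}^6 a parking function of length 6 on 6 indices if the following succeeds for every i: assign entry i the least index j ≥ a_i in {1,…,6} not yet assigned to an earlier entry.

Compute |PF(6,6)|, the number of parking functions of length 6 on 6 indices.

16807

|PF| = 1·7^5 = 1·16807 = 16807 (Konheim–Weiss)
E.g. (1,4,4,6,2,3) → sorted (1,2,3,4,4,6): b_i ≤ i ∀i, a PF.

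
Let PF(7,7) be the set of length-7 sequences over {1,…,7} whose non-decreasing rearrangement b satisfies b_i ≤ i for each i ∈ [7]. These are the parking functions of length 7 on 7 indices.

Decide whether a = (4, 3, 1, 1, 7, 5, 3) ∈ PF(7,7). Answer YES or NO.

YES

Sorted: b = (1, 1, 3, 3, 4, 5, 7).
  b_1=1 ≤ 1
  b_2=1 ≤ 2
  b_3=3 ≤ 3
  b_4=3 ≤ 4
  b_5=4 ≤ 5
  b_6=5 ≤ 6
  b_7=7 ≤ 7
All bounds hold ⇒ YES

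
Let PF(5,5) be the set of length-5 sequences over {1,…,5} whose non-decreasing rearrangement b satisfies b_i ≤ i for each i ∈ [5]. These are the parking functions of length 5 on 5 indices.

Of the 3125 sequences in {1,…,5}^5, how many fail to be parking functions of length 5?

|PF| = (6−5)·6^(5−1) = 1·1296 = 1296 (Konheim–Weiss)
Check (3,3,5,5,3) → sorted (3,3,3,5,5): b_1=3>1, not a PF.
5^5 − 1296 = 3125 − 1296 = 1829

1829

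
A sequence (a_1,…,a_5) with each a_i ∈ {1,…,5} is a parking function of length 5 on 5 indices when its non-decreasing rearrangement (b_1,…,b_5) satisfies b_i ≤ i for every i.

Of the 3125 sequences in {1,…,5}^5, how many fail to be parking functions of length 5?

1829

|PF(5,5)| = 1·6^4 = 1·1296 = 1296 (Pollak)
E.g. (5,5,5,3,3) → sorted (3,3,5,5,5): b_1=3>1, not a PF.
So 3125 − 1296 = 1829 fail.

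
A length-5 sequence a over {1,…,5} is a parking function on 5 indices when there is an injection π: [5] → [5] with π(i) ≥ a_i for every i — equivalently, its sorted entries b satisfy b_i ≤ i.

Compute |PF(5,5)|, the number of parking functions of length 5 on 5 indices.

#PF = (5−5+1)·(5+1)^(5−1) = 1 · 1296 = 1296 (Pollak)
Example (1,1,2,2,2) → sorted (1,1,2,2,2): b_i ≤ i ∀i, a PF.

1296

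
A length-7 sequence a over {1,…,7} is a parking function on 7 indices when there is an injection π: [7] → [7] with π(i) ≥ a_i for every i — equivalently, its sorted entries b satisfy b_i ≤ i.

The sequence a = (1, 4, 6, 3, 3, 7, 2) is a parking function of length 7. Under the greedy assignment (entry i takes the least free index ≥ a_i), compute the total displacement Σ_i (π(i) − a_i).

2

Σπ = 7·8/2 = 28 (π permutes [7]); Σa = 1+4+6+3+3+7+2 = 26; disp = 28−26 = 2.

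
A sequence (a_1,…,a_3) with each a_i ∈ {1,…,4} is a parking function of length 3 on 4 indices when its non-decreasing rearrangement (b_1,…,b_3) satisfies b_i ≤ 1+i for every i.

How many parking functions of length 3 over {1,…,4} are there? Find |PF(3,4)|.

50

|PF| = (4+1−3)·(4+1)^{3−1} = 2·25 = 50 [KW]
E.g. (1,4,1) → sorted (1,1,4): b_i ≤ 1+i ∀i, a PF.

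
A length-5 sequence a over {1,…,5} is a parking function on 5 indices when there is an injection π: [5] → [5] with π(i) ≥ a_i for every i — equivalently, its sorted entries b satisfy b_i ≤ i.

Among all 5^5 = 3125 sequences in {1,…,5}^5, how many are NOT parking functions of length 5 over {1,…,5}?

1829

|PF(5,5)| = (6−5)·6^(5−1) = 1·1296 = 1296 [KW]
One tuple (5,5,3,3,2) → sorted (2,3,3,5,5): b_1=2>1, not a PF.
So 3125 − 1296 = 1829 fail.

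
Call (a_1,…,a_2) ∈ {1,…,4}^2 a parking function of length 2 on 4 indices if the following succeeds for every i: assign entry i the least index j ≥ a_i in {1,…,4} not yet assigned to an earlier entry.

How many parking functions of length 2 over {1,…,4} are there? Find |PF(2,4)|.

15

#PF = (4−2+1)·(4+1)^(2−1) = 3×5 = 15
E.g. (2,2) → sorted (2,2): b_i ≤ 2+i ∀i, a PF.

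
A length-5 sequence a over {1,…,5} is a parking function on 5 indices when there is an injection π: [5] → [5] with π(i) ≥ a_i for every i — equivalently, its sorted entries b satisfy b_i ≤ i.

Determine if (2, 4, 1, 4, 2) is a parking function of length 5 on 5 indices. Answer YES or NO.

Rearranged: b = (1, 2, 2, 4, 4).
  b_1=1 ≤ 1
  b_2=2 ≤ 2
  b_3=2 ≤ 3
  b_4=4 ≤ 4
  b_5=4 ≤ 5
All bounds hold ⇒ YES

YES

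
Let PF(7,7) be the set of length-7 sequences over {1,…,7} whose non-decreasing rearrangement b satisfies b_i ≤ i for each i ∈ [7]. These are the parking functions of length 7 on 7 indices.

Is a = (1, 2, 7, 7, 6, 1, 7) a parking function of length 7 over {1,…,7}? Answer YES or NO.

NO

Rearranged: b = (1, 1, 2, 6, 7, 7, 7).
  b_1=1 ≤ 1
  b_2=1 ≤ 2
  b_3=2 ≤ 3
  b_4=6 > 4
  fails at i=4 ⇒ NO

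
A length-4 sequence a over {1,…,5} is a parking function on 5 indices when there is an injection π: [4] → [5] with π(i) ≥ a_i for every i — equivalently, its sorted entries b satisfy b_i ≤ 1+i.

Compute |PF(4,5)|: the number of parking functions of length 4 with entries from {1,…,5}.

Count = 2·6^3 = 2·216 = 432 (Pollak)
One tuple (2,2,1,3) → sorted (1,2,2,3): b_i ≤ 1+i ∀i, a PF.

432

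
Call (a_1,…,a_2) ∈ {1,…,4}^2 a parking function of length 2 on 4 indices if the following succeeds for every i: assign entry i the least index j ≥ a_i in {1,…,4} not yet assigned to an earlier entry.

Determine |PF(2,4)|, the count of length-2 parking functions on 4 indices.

15

|PF| = (5−2)·5^(2−1) = 3 · 5 = 15 (Pollak)
Check (4,1) → sorted (1,4): b_i ≤ 2+i ∀i, a PF.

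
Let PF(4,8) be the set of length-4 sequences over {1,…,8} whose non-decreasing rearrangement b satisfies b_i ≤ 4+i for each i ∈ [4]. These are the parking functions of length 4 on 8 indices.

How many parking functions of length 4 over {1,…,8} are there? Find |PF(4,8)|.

3645

#PF = (9−4)·9^(4−1) = 5×729 = 3645 (Pollak)
One tuple (1,5,4,4) → sorted (1,4,4,5): b_i ≤ 4+i ∀i, a PF.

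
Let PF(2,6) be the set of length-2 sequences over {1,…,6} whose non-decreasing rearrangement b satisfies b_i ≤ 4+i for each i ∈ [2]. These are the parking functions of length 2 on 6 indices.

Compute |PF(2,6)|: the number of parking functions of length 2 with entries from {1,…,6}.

|PF| = (6−2+1)·(6+1)^(2−1) = 5 · 7 = 35 [KW]
One tuple (4,5) → sorted (4,5): b_i ≤ 4+i ∀i, a PF.

35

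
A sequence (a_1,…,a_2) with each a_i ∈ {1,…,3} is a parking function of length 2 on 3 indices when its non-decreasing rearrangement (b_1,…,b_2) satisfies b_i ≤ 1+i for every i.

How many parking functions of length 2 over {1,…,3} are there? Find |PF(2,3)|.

Count = 2·4^1 = 2 · 4 = 8
One tuple (1,1) → sorted (1,1): b_i ≤ 1+i ∀i, a PF.

8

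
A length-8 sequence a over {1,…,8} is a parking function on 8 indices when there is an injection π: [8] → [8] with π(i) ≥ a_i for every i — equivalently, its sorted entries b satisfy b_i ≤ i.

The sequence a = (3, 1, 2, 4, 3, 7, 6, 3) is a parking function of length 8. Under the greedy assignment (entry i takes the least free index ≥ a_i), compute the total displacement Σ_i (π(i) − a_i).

Σπ = 36 ({1..8} each once); Σa = 3+1+2+4+3+7+6+3 = 29; disp = 36−29 = 7.

7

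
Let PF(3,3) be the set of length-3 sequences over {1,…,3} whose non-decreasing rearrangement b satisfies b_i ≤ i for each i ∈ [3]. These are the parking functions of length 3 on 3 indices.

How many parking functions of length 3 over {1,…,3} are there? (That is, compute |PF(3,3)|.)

Count = (4−3)·4^(3−1) = 1 · 16 = 16 (Pollak)
E.g. (1,2,1) → sorted (1,1,2): b_i ≤ i ∀i, a PF.

16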